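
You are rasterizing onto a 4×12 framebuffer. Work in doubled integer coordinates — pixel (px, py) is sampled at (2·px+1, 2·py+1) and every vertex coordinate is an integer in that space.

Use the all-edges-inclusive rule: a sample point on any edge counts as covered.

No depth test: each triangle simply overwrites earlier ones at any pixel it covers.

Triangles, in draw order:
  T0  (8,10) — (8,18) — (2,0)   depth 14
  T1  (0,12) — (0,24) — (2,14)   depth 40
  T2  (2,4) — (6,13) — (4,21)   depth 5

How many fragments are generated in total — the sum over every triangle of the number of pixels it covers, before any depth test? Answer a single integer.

T0:
  2·area = 48
  edge (8, 10)→(8, 18): d=(0,8) inclusive
  edge (8, 18)→(2, 0): d=(-6,-18) inclusive
  edge (2, 0)→(8, 10): d=(6,10) inclusive
    (1,1)@(3, 3): e=[40,0,8] → X  [on edge]
    (2,1)@(5, 3): e=[24,36,-12] → .
    (1,2)@(3, 5): e=[40,-12,20] → .
    (2,2)@(5, 5): e=[24,24,0] → X  [on edge]
    (3,2)@(7, 5): e=[8,60,-20] → .
    (2,3)@(5, 7): e=[24,12,12] → X
    (3,3)@(7, 7): e=[8,48,-8] → .
    (2,4)@(5, 9): e=[24,0,24] → X  [on edge]
    (3,4)@(7, 9): e=[8,36,4] → X
    (2,5)@(5, 11): e=[24,-12,36] → .
    (3,5)@(7, 11): e=[8,24,16] → X
    (3,6)@(7, 13): e=[8,12,28] → X
    (3,7)@(7, 15): e=[8,0,40] → X  [on edge]
  covered (8 px):
    . . . .
    . X . .
    . . X .
    . . X .
    . . X X
    . . . X
    . . . X
    . . . X
    . . . .
    . . . .
    . . . .
    . . . .
T1:
  2·area = 24  (B↔C swapped to make it positive)
  edge (0, 12)→(2, 14): d=(2,2) inclusive
  edge (2, 14)→(0, 24): d=(-2,10) inclusive
  edge (0, 24)→(0, 12): d=(0,-12) inclusive
    (1,4)@(3, 9): e=[-12,0,36] → .  [on edge]
    (0,6)@(1, 13): e=[0,12,12] → X  [on edge]
    (1,6)@(3, 13): e=[-4,-8,36] → .
    (0,7)@(1, 15): e=[4,8,12] → X
    (1,7)@(3, 15): e=[0,-12,36] → .  [on edge]
    (0,8)@(1, 17): e=[8,4,12] → X
    (1,8)@(3, 17): e=[4,-16,36] → .
    (2,8)@(5, 17): e=[0,-36,60] → .  [on edge]
    (0,9)@(1, 19): e=[12,0,12] → X  [on edge]
    (1,9)@(3, 19): e=[8,-20,36] → .
    (3,9)@(7, 19): e=[0,-60,84] → .  [on edge]
    (0,10)@(1, 21): e=[16,-4,12] → .
  covered (4 px):
    . . . .
    . . . .
    . . . .
    . . . .
    . . . .
    . . . .
    X . . .
    X . . .
    X . . .
    X . . .
    . . . .
    . . . .
T2:
  2·area = 50
  edge (2, 4)→(6, 13): d=(4,9) inclusive
  edge (6, 13)→(4, 21): d=(-2,8) inclusive
  edge (4, 21)→(2, 4): d=(-2,-17) inclusive
    (1,3)@(3, 7): e=[3,36,11] → X
    (2,3)@(5, 7): e=[-15,20,45] → .
    (1,4)@(3, 9): e=[11,32,7] → X
    (2,4)@(5, 9): e=[-7,16,41] → .
    (3,4)@(7, 9): e=[-25,0,75] → .  [on edge]
    (1,5)@(3, 11): e=[19,28,3] → X
    (2,5)@(5, 11): e=[1,12,37] → X
    (3,5)@(7, 11): e=[-17,-4,71] → .
    (1,6)@(3, 13): e=[27,24,-1] → .
    (2,6)@(5, 13): e=[9,8,33] → X
    (3,6)@(7, 13): e=[-9,-8,67] → .
    (2,7)@(5, 15): e=[17,4,29] → X
    (2,8)@(5, 17): e=[25,0,25] → X  [on edge]
  covered (7 px):
    . . . .
    . . . .
    . . . .
    . X . .
    . X . .
    . X X .
    . . X .
    . . X .
    . . X .
    . . . .
    . . . .
    . . . .

Final: 19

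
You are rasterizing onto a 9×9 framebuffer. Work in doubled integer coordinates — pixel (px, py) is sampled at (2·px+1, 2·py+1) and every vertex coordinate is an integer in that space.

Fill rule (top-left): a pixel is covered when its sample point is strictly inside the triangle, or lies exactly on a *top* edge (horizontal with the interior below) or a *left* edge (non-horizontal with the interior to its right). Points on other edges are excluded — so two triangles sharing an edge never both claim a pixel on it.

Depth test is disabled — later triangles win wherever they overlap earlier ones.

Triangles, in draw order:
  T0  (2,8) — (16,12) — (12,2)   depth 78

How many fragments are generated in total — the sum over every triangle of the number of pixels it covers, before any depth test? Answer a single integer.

T0:
  2·area = 124  (B↔C swapped to make it positive)
  edge (2, 8)→(12, 2): d=(10,-6) top-left  bias=+0
  edge (12, 2)→(16, 12): d=(4,10) right/bottom  bias=-1
  edge (16, 12)→(2, 8): d=(-14,-4) top-left  bias=+0
    (5,1)@(11, 3): e=[4,14,106] → █
    (6,1)@(13, 3): e=[16,-6,114] → ·
    (3,2)@(7, 5): e=[0,62,62] → █  [on edge]
    (4,2)@(9, 5): e=[12,42,70] → █
    (6,2)@(13, 5): e=[36,2,86] → █
    (7,2)@(15, 5): e=[48,-18,94] → ·
    (2,3)@(5, 7): e=[8,90,26] → █
    (7,3)@(15, 7): e=[68,-10,66] → ·
    (2,4)@(5, 9): e=[28,98,-2] → ·
    (3,4)@(7, 9): e=[40,78,6] → █
    (7,4)@(15, 9): e=[88,-2,38] → ·
    (3,5)@(7, 11): e=[60,86,-22] → ·
  covered (16 px):
    · · · · · · · · ·
    · · · · · █ · · ·
    · · · █ █ █ █ · ·
    · · █ █ █ █ █ · ·
    · · · █ █ █ █ · ·
    · · · · · · █ █ ·
    · · · · · · · · ·
    · · · · · · · · ·
    · · · · · · · · ·

Result: 16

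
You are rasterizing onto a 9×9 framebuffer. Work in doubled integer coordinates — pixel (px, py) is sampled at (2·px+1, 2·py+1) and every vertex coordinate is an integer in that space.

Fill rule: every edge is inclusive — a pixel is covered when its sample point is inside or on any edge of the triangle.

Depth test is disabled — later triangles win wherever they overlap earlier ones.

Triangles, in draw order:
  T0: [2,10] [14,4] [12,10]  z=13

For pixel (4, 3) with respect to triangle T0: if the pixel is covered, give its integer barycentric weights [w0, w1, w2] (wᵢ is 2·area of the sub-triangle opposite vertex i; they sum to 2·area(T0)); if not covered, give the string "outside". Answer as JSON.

T0:
  2·area = 60
  edge (2, 10)→(14, 4): d=(12,-6) inclusive
  edge (14, 4)→(12, 10): d=(-2,6) inclusive
  edge (12, 10)→(2, 10): d=(-10,0) inclusive
    (7,0)@(15, 1): e=[-30,0,90] → ·  [on edge]
    (6,2)@(13, 5): e=[6,4,50] → █
    (7,2)@(15, 5): e=[18,-8,50] → ·
    (4,3)@(9, 7): e=[6,24,30] → █
    (5,3)@(11, 7): e=[18,12,30] → █
    (6,3)@(13, 7): e=[30,0,30] → █  [on edge]
    (7,3)@(15, 7): e=[42,-12,30] → ·
    (2,4)@(5, 9): e=[6,44,10] → █
    (3,4)@(7, 9): e=[18,32,10] → █
    (6,4)@(13, 9): e=[54,-4,10] → ·
    (2,5)@(5, 11): e=[30,40,-10] → ·
    (3,5)@(7, 11): e=[42,28,-10] → ·
    (5,6)@(11, 13): e=[90,0,-30] → ·  [on edge]
  covered (8 px):
    · · · · · · · · ·
    · · · · · · · · ·
    · · · · · · █ · ·
    · · · · █ █ █ · ·
    · · █ █ █ █ · · ·
    · · · · · · · · ·
    · · · · · · · · ·
    · · · · · · · · ·
    · · · · · · · · ·

Answer: [24,30,6]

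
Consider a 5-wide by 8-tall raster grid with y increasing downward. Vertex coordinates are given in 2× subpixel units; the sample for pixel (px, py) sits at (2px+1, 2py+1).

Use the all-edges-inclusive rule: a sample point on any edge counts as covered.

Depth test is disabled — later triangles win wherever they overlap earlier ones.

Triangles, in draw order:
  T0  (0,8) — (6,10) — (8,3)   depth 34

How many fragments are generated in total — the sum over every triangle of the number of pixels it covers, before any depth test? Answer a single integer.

T0:
  2·area = 46  (B↔C swapped to make it positive)
  edge (0, 8)→(8, 3): d=(8,-5) inclusive
  edge (8, 3)→(6, 10): d=(-2,7) inclusive
  edge (6, 10)→(0, 8): d=(-6,-2) inclusive
    (2,2)@(5, 5): e=[1,17,28] → #
    (3,2)@(7, 5): e=[11,3,32] → #
    (4,2)@(9, 5): e=[21,-11,36] → ·
    (1,3)@(3, 7): e=[7,27,12] → #
    (3,3)@(7, 7): e=[27,-1,20] → ·
    (1,4)@(3, 9): e=[23,23,0] → #  [on edge]
    (3,4)@(7, 9): e=[43,-5,8] → ·
    (1,5)@(3, 11): e=[39,19,-12] → ·
    (2,5)@(5, 11): e=[49,5,-8] → ·
    (4,5)@(9, 11): e=[69,-23,0] → ·  [on edge]
  covered (6 px):
    · · · · ·
    · · · · ·
    · · # # ·
    · # # · ·
    · # # · ·
    · · · · ·
    · · · · ·
    · · · · ·

Answer: 6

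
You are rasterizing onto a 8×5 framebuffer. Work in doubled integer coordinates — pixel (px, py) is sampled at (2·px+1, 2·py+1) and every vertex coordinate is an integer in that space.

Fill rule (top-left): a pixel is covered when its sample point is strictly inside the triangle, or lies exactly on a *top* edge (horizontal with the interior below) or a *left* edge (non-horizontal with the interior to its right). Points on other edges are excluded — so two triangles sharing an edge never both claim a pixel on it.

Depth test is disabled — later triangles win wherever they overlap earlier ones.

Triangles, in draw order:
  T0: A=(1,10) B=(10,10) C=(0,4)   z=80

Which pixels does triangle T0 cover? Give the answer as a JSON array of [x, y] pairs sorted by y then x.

T0:
  2·area = 54  (B↔C swapped to make it positive)
  edge (1, 10)→(0, 4): d=(-1,-6) top-left  bias=+0
  edge (0, 4)→(10, 10): d=(10,6) right/bottom  bias=-1
  edge (10, 10)→(1, 10): d=(-9,0) right/bottom  bias=-1
    (0,2)@(1, 5): e=[5,4,45] → █
    (1,2)@(3, 5): e=[17,-8,45] → ·
    (0,3)@(1, 7): e=[3,24,27] → █
    (1,3)@(3, 7): e=[15,12,27] → █
    (2,3)@(5, 7): e=[27,0,27] → ·  [on edge]
    (0,4)@(1, 9): e=[1,44,9] → █
    (2,4)@(5, 9): e=[25,20,9] → █
    (3,4)@(7, 9): e=[37,8,9] → █
    (4,4)@(9, 9): e=[49,-4,9] → ·
  covered (7 px):
    · · · · · · · ·
    · · · · · · · ·
    █ · · · · · · ·
    █ █ · · · · · ·
    █ █ █ █ · · · ·

Answer: [[0,2],[0,3],[1,3],[0,4],[1,4],[2,4],[3,4]]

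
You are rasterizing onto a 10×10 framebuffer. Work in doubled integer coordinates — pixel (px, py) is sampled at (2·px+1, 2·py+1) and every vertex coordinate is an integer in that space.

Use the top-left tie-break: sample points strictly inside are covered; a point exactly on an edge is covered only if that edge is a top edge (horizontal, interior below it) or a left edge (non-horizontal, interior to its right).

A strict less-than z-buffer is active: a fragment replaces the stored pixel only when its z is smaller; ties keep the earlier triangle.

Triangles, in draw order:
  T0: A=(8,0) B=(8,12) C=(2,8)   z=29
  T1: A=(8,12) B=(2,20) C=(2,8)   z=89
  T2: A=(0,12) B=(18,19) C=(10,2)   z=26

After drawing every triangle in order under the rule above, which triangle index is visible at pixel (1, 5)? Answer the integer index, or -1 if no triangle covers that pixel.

T0:
  2·area = 72
  edge (8, 0)→(8, 12): d=(0,12) right/bottom  bias=-1
  edge (8, 12)→(2, 8): d=(-6,-4) top-left  bias=+0
  edge (2, 8)→(8, 0): d=(6,-8) top-left  bias=+0
    (3,1)@(7, 3): e=[12,50,10] → #
    (4,1)@(9, 3): e=[-12,58,26] → ·
    (2,2)@(5, 5): e=[36,30,6] → #
    (4,2)@(9, 5): e=[-12,46,38] → ·
    (1,3)@(3, 7): e=[60,10,2] → #
    (4,3)@(9, 7): e=[-12,34,50] → ·
    (1,4)@(3, 9): e=[60,-2,14] → ·
    (2,4)@(5, 9): e=[36,6,30] → #
    (4,4)@(9, 9): e=[-12,22,62] → ·
    (2,5)@(5, 11): e=[36,-6,42] → ·
    (3,5)@(7, 11): e=[12,2,58] → #
    (4,5)@(9, 11): e=[-12,10,74] → ·
  covered (9 px):
    · · · · · · · · · ·
    · · · # · · · · · ·
    · · # # · · · · · ·
    · # # # · · · · · ·
    · · # # · · · · · ·
    · · · # · · · · · ·
    · · · · · · · · · ·
    · · · · · · · · · ·
    · · · · · · · · · ·
    · · · · · · · · · ·
T1:
  2·area = 72
  edge (8, 12)→(2, 20): d=(-6,8) right/bottom  bias=-1
  edge (2, 20)→(2, 8): d=(0,-12) top-left  bias=+0
  edge (2, 8)→(8, 12): d=(6,4) right/bottom  bias=-1
    (1,4)@(3, 9): e=[58,12,2] → #
    (2,4)@(5, 9): e=[42,36,-6] → ·
    (1,5)@(3, 11): e=[46,12,14] → #
    (2,5)@(5, 11): e=[30,36,6] → #
    (3,5)@(7, 11): e=[14,60,-2] → ·
    (1,6)@(3, 13): e=[34,12,26] → #
    (3,6)@(7, 13): e=[2,60,10] → #
    (4,6)@(9, 13): e=[-14,84,2] → ·
    (1,7)@(3, 15): e=[22,12,38] → #
    (3,7)@(7, 15): e=[-10,60,22] → ·
    (1,8)@(3, 17): e=[10,12,50] → #
    (2,8)@(5, 17): e=[-6,36,42] → ·
  covered (9 px):
    · · · · · · · · · ·
    · · · · · · · · · ·
    · · · · · · · · · ·
    · · · · · · · · · ·
    · # · · · · · · · ·
    · # # · · · · · · ·
    · # # # · · · · · ·
    · # # · · · · · · ·
    · # · · · · · · · ·
    · · · · · · · · · ·
T2:
  2·area = 250  (B↔C swapped to make it positive)
  edge (0, 12)→(10, 2): d=(10,-10) top-left  bias=+0
  edge (10, 2)→(18, 19): d=(8,17) right/bottom  bias=-1
  edge (18, 19)→(0, 12): d=(-18,-7) top-left  bias=+0
    (5,0)@(11, 1): e=[0,-25,275] → ·  [on edge]
    (4,1)@(9, 3): e=[0,25,225] → #  [on edge]
    (5,1)@(11, 3): e=[20,-9,239] → ·
    (3,2)@(7, 5): e=[0,75,175] → #  [on edge]
    (5,2)@(11, 5): e=[40,7,203] → #
    (6,2)@(13, 5): e=[60,-27,217] → ·
    (2,3)@(5, 7): e=[0,125,125] → #  [on edge]
    (6,3)@(13, 7): e=[80,-11,181] → ·
    (1,4)@(3, 9): e=[0,175,75] → #  [on edge]
    (6,4)@(13, 9): e=[100,5,145] → #
    (7,4)@(15, 9): e=[120,-29,159] → ·
    (0,5)@(1, 11): e=[0,225,25] → #  [on edge]
  covered (35 px):
    · · · · · · · · · ·
    · · · · # · · · · ·
    · · · # # # · · · ·
    · · # # # # · · · ·
    · # # # # # # · · ·
    # # # # # # # · · ·
    · # # # # # # # · ·
    · · · · # # # # · ·
    · · · · · · # # # ·
    · · · · · · · · · ·

Z-buffer (winner per pixel, '.' = empty):
  . . . . . . . . . .
  . . . 0 2 . . . . .
  . . 0 2 2 2 . . . .
  . 0 2 2 2 2 . . . .
  . 2 2 2 2 2 2 . . .
  2 2 2 2 2 2 2 . . .
  . 2 2 2 2 2 2 2 . .
  . 1 1 . 2 2 2 2 . .
  . 1 . . . . 2 2 2 .
  . . . . . . . . . .

Final: 2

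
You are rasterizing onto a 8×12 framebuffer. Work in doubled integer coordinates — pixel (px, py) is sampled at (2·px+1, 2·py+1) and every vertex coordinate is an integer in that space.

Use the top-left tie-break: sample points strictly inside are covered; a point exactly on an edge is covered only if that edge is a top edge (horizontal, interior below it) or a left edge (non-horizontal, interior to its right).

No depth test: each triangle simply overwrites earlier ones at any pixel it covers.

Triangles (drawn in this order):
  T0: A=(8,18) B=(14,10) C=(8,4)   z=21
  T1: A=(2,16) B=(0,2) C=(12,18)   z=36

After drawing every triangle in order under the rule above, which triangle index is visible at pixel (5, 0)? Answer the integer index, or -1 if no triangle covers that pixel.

T0:
  2·area = 84  (B↔C swapped to make it positive)
  edge (8, 18)→(8, 4): d=(0,-14) top-left  bias=+0
  edge (8, 4)→(14, 10): d=(6,6) right/bottom  bias=-1
  edge (14, 10)→(8, 18): d=(-6,8) right/bottom  bias=-1
    (2,0)@(5, 1): e=[-42,0,126] → .  [on edge]
    (3,1)@(7, 3): e=[-14,0,98] → .  [on edge]
    (4,2)@(9, 5): e=[14,0,70] → .  [on edge]
    (4,3)@(9, 7): e=[14,12,58] → X
    (5,3)@(11, 7): e=[42,0,42] → .  [on edge]
    (4,4)@(9, 9): e=[14,24,46] → X
    (5,4)@(11, 9): e=[42,12,30] → X
    (6,4)@(13, 9): e=[70,0,14] → .  [on edge]
    (4,5)@(9, 11): e=[14,36,34] → X
    (6,5)@(13, 11): e=[70,12,2] → X
    (7,5)@(15, 11): e=[98,0,-14] → .  [on edge]
    (4,6)@(9, 13): e=[14,48,22] → X
  covered (9 px):
    . . . . . . . .
    . . . . . . . .
    . . . . . . . .
    . . . . X . . .
    . . . . X X . .
    . . . . X X X .
    . . . . X X . .
    . . . . X . . .
    . . . . . . . .
    . . . . . . . .
    . . . . . . . .
    . . . . . . . .
T1:
  2·area = 136
  edge (2, 16)→(0, 2): d=(-2,-14) top-left  bias=+0
  edge (0, 2)→(12, 18): d=(12,16) right/bottom  bias=-1
  edge (12, 18)→(2, 16): d=(-10,-2) top-left  bias=+0
    (0,2)@(1, 5): e=[8,20,108] → X
    (1,2)@(3, 5): e=[36,-12,112] → .
    (0,3)@(1, 7): e=[4,44,88] → X
    (1,3)@(3, 7): e=[32,12,92] → X
    (2,3)@(5, 7): e=[60,-20,96] → .
    (0,4)@(1, 9): e=[0,68,68] → X  [on edge]
    (2,4)@(5, 9): e=[56,4,76] → X
    (3,4)@(7, 9): e=[84,-28,80] → .
    (0,5)@(1, 11): e=[-4,92,48] → .
    (1,5)@(3, 11): e=[24,60,52] → X
    (3,5)@(7, 11): e=[80,-4,60] → .
    (1,6)@(3, 13): e=[20,84,32] → X
    (3,8)@(7, 17): e=[68,68,0] → X  [on edge]
    (1,11)@(3, 23): e=[0,204,-68] → .  [on edge]
  covered (18 px):
    . . . . . . . .
    . . . . . . . .
    X . . . . . . .
    X X . . . . . .
    X X X . . . . .
    . X X . . . . .
    . X X X . . . .
    . X X X X . . .
    . . . X X X . .
    . . . . . . . .
    . . . . . . . .
    . . . . . . . .

Z-buffer (winner per pixel, '.' = empty):
  . . . . . . . .
  . . . . . . . .
  1 . . . . . . .
  1 1 . . 0 . . .
  1 1 1 . 0 0 . .
  . 1 1 . 0 0 0 .
  . 1 1 1 0 0 . .
  . 1 1 1 1 . . .
  . . . 1 1 1 . .
  . . . . . . . .
  . . . . . . . .
  . . . . . . . .

Result: -1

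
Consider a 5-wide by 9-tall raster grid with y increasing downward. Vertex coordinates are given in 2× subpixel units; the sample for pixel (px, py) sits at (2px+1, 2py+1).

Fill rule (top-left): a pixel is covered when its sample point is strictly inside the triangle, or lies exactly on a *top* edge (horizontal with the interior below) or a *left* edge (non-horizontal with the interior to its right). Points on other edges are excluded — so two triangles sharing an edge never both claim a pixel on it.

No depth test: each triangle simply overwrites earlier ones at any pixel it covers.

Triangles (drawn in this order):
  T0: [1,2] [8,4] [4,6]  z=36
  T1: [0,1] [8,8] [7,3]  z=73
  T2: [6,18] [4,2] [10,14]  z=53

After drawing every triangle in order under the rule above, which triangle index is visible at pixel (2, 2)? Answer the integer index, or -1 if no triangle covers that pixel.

T0:
  2·area = 22
  edge (1, 2)→(8, 4): d=(7,2) right/bottom  bias=-1
  edge (8, 4)→(4, 6): d=(-4,2) right/bottom  bias=-1
  edge (4, 6)→(1, 2): d=(-3,-4) top-left  bias=+0
    (1,1)@(3, 3): e=[3,14,5] → X
    (2,1)@(5, 3): e=[-1,10,13] → .
    (1,2)@(3, 5): e=[17,6,-1] → .
    (2,2)@(5, 5): e=[13,2,7] → X
    (3,2)@(7, 5): e=[9,-2,15] → .
    (2,3)@(5, 7): e=[27,-6,1] → .
  covered (2 px):
    . . . . .
    . X . . .
    . . X . .
    . . . . .
    . . . . .
    . . . . .
    . . . . .
    . . . . .
    . . . . .
T1:
  2·area = 33  (B↔C swapped to make it positive)
  edge (0, 1)→(7, 3): d=(7,2) right/bottom  bias=-1
  edge (7, 3)→(8, 8): d=(1,5) right/bottom  bias=-1
  edge (8, 8)→(0, 1): d=(-8,-7) top-left  bias=+0
    (1,1)@(3, 3): e=[8,20,5] → X
    (2,1)@(5, 3): e=[4,10,19] → X
    (3,1)@(7, 3): e=[0,0,33] → .  [on edge]
    (1,2)@(3, 5): e=[22,22,-11] → .
    (2,2)@(5, 5): e=[18,12,3] → X
    (3,2)@(7, 5): e=[14,2,17] → X
    (4,2)@(9, 5): e=[10,-8,31] → .
    (2,3)@(5, 7): e=[32,14,-13] → .
    (3,3)@(7, 7): e=[28,4,1] → X
    (4,3)@(9, 7): e=[24,-6,15] → .
    (3,4)@(7, 9): e=[42,6,-15] → .
    (4,6)@(9, 13): e=[66,0,-33] → .  [on edge]
  covered (5 px):
    . . . . .
    . X X . .
    . . X X .
    . . . X .
    . . . . .
    . . . . .
    . . . . .
    . . . . .
    . . . . .
T2:
  2·area = 72
  edge (6, 18)→(4, 2): d=(-2,-16) top-left  bias=+0
  edge (4, 2)→(10, 14): d=(6,12) right/bottom  bias=-1
  edge (10, 14)→(6, 18): d=(-4,4) right/bottom  bias=-1
    (2,2)@(5, 5): e=[10,6,56] → X
    (3,2)@(7, 5): e=[42,-18,48] → .
    (2,3)@(5, 7): e=[6,18,48] → X
    (3,3)@(7, 7): e=[38,-6,40] → .
    (2,4)@(5, 9): e=[2,30,40] → X
    (3,4)@(7, 9): e=[34,6,32] → X
    (4,4)@(9, 9): e=[66,-18,24] → .
    (2,5)@(5, 11): e=[-2,42,32] → .
    (3,5)@(7, 11): e=[30,18,24] → X
    (4,5)@(9, 11): e=[62,-6,16] → .
    (3,6)@(7, 13): e=[26,30,16] → X
    (4,6)@(9, 13): e=[58,6,8] → X
    (4,7)@(9, 15): e=[54,18,0] → .  [on edge]
    (3,8)@(7, 17): e=[18,54,0] → .  [on edge]
  covered (8 px):
    . . . . .
    . . . . .
    . . X . .
    . . X . .
    . . X X .
    . . . X .
    . . . X X
    . . . X .
    . . . . .

Z-buffer (winner per pixel, '.' = empty):
  . . . . .
  . 1 1 . .
  . . 2 1 .
  . . 2 1 .
  . . 2 2 .
  . . . 2 .
  . . . 2 2
  . . . 2 .
  . . . . .

Final: 2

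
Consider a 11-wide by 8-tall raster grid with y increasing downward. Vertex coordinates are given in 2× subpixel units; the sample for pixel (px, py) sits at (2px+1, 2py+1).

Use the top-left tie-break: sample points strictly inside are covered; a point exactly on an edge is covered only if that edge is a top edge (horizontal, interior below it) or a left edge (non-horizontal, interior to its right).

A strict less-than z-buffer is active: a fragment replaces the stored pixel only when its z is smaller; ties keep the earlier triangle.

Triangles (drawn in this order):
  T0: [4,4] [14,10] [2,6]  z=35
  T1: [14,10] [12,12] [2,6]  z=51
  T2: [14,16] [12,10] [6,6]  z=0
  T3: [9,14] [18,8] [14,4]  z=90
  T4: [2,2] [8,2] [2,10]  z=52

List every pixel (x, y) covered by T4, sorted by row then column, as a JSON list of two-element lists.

T0:
  2·area = 32
  edge (4, 4)→(14, 10): d=(10,6) right/bottom  bias=-1
  edge (14, 10)→(2, 6): d=(-12,-4) top-left  bias=+0
  edge (2, 6)→(4, 4): d=(2,-2) top-left  bias=+0
    (3,0)@(7, 1): e=[-48,80,0] → ·  [on edge]
    (2,1)@(5, 3): e=[-16,48,0] → ·  [on edge]
    (1,2)@(3, 5): e=[16,16,0] → █  [on edge]
    (2,2)@(5, 5): e=[4,24,4] → █
    (3,2)@(7, 5): e=[-8,32,8] → ·
    (0,3)@(1, 7): e=[48,-16,0] → ·  [on edge]
    (1,3)@(3, 7): e=[36,-8,4] → ·
    (2,3)@(5, 7): e=[24,0,8] → █  [on edge]
    (3,3)@(7, 7): e=[12,8,12] → █
    (4,3)@(9, 7): e=[0,16,16] → ·  [on edge]
    (2,4)@(5, 9): e=[44,-24,12] → ·
    (3,4)@(7, 9): e=[32,-16,16] → ·
    (5,4)@(11, 9): e=[8,0,24] → █  [on edge]
    (8,5)@(17, 11): e=[-8,0,40] → ·  [on edge]
    (9,6)@(19, 13): e=[0,-16,48] → ·  [on edge]
  covered (5 px):
    · · · · · · · · · · ·
    · · · · · · · · · · ·
    · █ █ · · · · · · · ·
    · · █ █ · · · · · · ·
    · · · · · █ · · · · ·
    · · · · · · · · · · ·
    · · · · · · · · · · ·
    · · · · · · · · · · ·
T1:
  2·area = 32
  edge (14, 10)→(12, 12): d=(-2,2) right/bottom  bias=-1
  edge (12, 12)→(2, 6): d=(-10,-6) top-left  bias=+0
  edge (2, 6)→(14, 10): d=(12,4) right/bottom  bias=-1
    (10,1)@(21, 3): e=[0,144,-112] → ·  [on edge]
    (9,2)@(19, 5): e=[0,112,-80] → ·  [on edge]
    (2,3)@(5, 7): e=[24,8,0] → ·  [on edge]
    (8,3)@(17, 7): e=[0,80,-48] → ·  [on edge]
    (3,4)@(7, 9): e=[16,0,16] → █  [on edge]
    (4,4)@(9, 9): e=[12,12,8] → █
    (5,4)@(11, 9): e=[8,24,0] → ·  [on edge]
    (7,4)@(15, 9): e=[0,48,-16] → ·  [on edge]
    (3,5)@(7, 11): e=[12,-20,40] → ·
    (4,5)@(9, 11): e=[8,-8,32] → ·
    (5,5)@(11, 11): e=[4,4,24] → █
    (6,5)@(13, 11): e=[0,16,16] → ·  [on edge]
    (8,5)@(17, 11): e=[-8,40,0] → ·  [on edge]
    (5,6)@(11, 13): e=[0,-16,48] → ·  [on edge]
    (4,7)@(9, 15): e=[0,-48,80] → ·  [on edge]
    (8,7)@(17, 15): e=[-16,0,48] → ·  [on edge]
  covered (3 px):
    · · · · · · · · · · ·
    · · · · · · · · · · ·
    · · · · · · · · · · ·
    · · · · · · · · · · ·
    · · · █ █ · · · · · ·
    · · · · · █ · · · · ·
    · · · · · · · · · · ·
    · · · · · · · · · · ·
T2:
  2·area = 28  (B↔C swapped to make it positive)
  edge (14, 16)→(6, 6): d=(-8,-10) top-left  bias=+0
  edge (6, 6)→(12, 10): d=(6,4) right/bottom  bias=-1
  edge (12, 10)→(14, 16): d=(2,6) right/bottom  bias=-1
    (4,0)@(9, 1): e=[70,-42,0] → ·  [on edge]
    (3,3)@(7, 7): e=[2,2,24] → █
    (4,3)@(9, 7): e=[22,-6,12] → ·
    (5,3)@(11, 7): e=[42,-14,0] → ·  [on edge]
    (3,4)@(7, 9): e=[-14,14,28] → ·
    (4,4)@(9, 9): e=[6,6,16] → █
    (5,4)@(11, 9): e=[26,-2,4] → ·
    (4,5)@(9, 11): e=[-10,18,20] → ·
    (5,5)@(11, 11): e=[10,10,8] → █
    (6,5)@(13, 11): e=[30,2,-4] → ·
    (5,6)@(11, 13): e=[-6,22,12] → ·
    (6,6)@(13, 13): e=[14,14,0] → ·  [on edge]
  covered (3 px):
    · · · · · · · · · · ·
    · · · · · · · · · · ·
    · · · · · · · · · · ·
    · · · █ · · · · · · ·
    · · · · █ · · · · · ·
    · · · · · █ · · · · ·
    · · · · · · · · · · ·
    · · · · · · · · · · ·
T3:
  2·area = 60  (B↔C swapped to make it positive)
  edge (9, 14)→(14, 4): d=(5,-10) top-left  bias=+0
  edge (14, 4)→(18, 8): d=(4,4) right/bottom  bias=-1
  edge (18, 8)→(9, 14): d=(-9,6) right/bottom  bias=-1
    (5,0)@(11, 1): e=[-45,0,105] → ·  [on edge]
    (6,1)@(13, 3): e=[-15,0,75] → ·  [on edge]
    (7,2)@(15, 5): e=[15,0,45] → ·  [on edge]
    (6,3)@(13, 7): e=[5,16,39] → █
    (7,3)@(15, 7): e=[25,8,27] → █
    (8,3)@(17, 7): e=[45,0,15] → ·  [on edge]
    (6,4)@(13, 9): e=[15,24,21] → █
    (8,4)@(17, 9): e=[55,8,-3] → ·
    (9,4)@(19, 9): e=[75,0,-15] → ·  [on edge]
    (5,5)@(11, 11): e=[5,40,15] → █
    (7,5)@(15, 11): e=[45,24,-9] → ·
    (10,5)@(21, 11): e=[105,0,-45] → ·  [on edge]
  covered (6 px):
    · · · · · · · · · · ·
    · · · · · · · · · · ·
    · · · · · · · · · · ·
    · · · · · · █ █ · · ·
    · · · · · · █ █ · · ·
    · · · · · █ █ · · · ·
    · · · · · · · · · · ·
    · · · · · · · · · · ·
T4:
  2·area = 48
  edge (2, 2)→(8, 2): d=(6,0) top-left  bias=+0
  edge (8, 2)→(2, 10): d=(-6,8) right/bottom  bias=-1
  edge (2, 10)→(2, 2): d=(0,-8) top-left  bias=+0
    (1,1)@(3, 3): e=[6,34,8] → █
    (2,1)@(5, 3): e=[6,18,24] → █
    (3,1)@(7, 3): e=[6,2,40] → █
    (4,1)@(9, 3): e=[6,-14,56] → ·
    (1,2)@(3, 5): e=[18,22,8] → █
    (3,2)@(7, 5): e=[18,-10,40] → ·
    (1,3)@(3, 7): e=[30,10,8] → █
    (2,3)@(5, 7): e=[30,-6,24] → ·
    (1,4)@(3, 9): e=[42,-2,8] → ·
  covered (6 px):
    · · · · · · · · · · ·
    · █ █ █ · · · · · · ·
    · █ █ · · · · · · · ·
    · █ · · · · · · · · ·
    · · · · · · · · · · ·
    · · · · · · · · · · ·
    · · · · · · · · · · ·
    · · · · · · · · · · ·

Final: [[1,1],[2,1],[3,1],[1,2],[2,2],[1,3]]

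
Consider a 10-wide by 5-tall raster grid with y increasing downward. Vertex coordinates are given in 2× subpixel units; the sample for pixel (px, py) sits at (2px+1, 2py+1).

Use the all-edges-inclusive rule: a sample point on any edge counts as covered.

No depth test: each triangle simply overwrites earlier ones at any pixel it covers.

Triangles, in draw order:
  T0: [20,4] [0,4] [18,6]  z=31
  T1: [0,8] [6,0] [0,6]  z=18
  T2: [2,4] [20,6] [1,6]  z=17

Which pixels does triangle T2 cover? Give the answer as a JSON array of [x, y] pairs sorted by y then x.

T0:
  2·area = 40  (B↔C swapped to make it positive)
  edge (20, 4)→(18, 6): d=(-2,2) inclusive
  edge (18, 6)→(0, 4): d=(-18,-2) inclusive
  edge (0, 4)→(20, 4): d=(20,0) inclusive
    (4,2)@(9, 5): e=[20,0,20] → X  [on edge]
    (5,2)@(11, 5): e=[16,4,20] → X
    (6,2)@(13, 5): e=[12,8,20] → X
    (7,2)@(15, 5): e=[8,12,20] → X
    (8,2)@(17, 5): e=[4,16,20] → X
    (9,2)@(19, 5): e=[0,20,20] → X  [on edge]
    (4,3)@(9, 7): e=[16,-36,60] → .
    (5,3)@(11, 7): e=[12,-32,60] → .
    (6,3)@(13, 7): e=[8,-28,60] → .
    (7,3)@(15, 7): e=[4,-24,60] → .
    (8,3)@(17, 7): e=[0,-20,60] → .  [on edge]
    (9,3)@(19, 7): e=[-4,-16,60] → .
    (7,4)@(15, 9): e=[0,-60,100] → .  [on edge]
  covered (6 px):
    . . . . . . . . . .
    . . . . . . . . . .
    . . . . X X X X X X
    . . . . . . . . . .
    . . . . . . . . . .
T1:
  2·area = 12  (B↔C swapped to make it positive)
  edge (0, 8)→(0, 6): d=(0,-2) inclusive
  edge (0, 6)→(6, 0): d=(6,-6) inclusive
  edge (6, 0)→(0, 8): d=(-6,8) inclusive
    (2,0)@(5, 1): e=[10,0,2] → X  [on edge]
    (3,0)@(7, 1): e=[14,12,-14] → .
    (1,1)@(3, 3): e=[6,0,6] → X  [on edge]
    (2,1)@(5, 3): e=[10,12,-10] → .
    (0,2)@(1, 5): e=[2,0,10] → X  [on edge]
    (1,2)@(3, 5): e=[6,12,-6] → .
    (0,3)@(1, 7): e=[2,12,-2] → .
  covered (3 px):
    . . X . . . . . . .
    . X . . . . . . . .
    X . . . . . . . . .
    . . . . . . . . . .
    . . . . . . . . . .
T2:
  2·area = 38
  edge (2, 4)→(20, 6): d=(18,2) inclusive
  edge (20, 6)→(1, 6): d=(-19,0) inclusive
  edge (1, 6)→(2, 4): d=(1,-2) inclusive
    (1,2)@(3, 5): e=[16,19,3] → X
    (2,2)@(5, 5): e=[12,19,7] → X
    (3,2)@(7, 5): e=[8,19,11] → X
    (4,2)@(9, 5): e=[4,19,15] → X
    (5,2)@(11, 5): e=[0,19,19] → X  [on edge]
    (6,2)@(13, 5): e=[-4,19,23] → .
    (1,3)@(3, 7): e=[52,-19,5] → .
    (2,3)@(5, 7): e=[48,-19,9] → .
    (3,3)@(7, 7): e=[44,-19,13] → .
    (4,3)@(9, 7): e=[40,-19,17] → .
    (5,3)@(11, 7): e=[36,-19,21] → .
  covered (5 px):
    . . . . . . . . . .
    . . . . . . . . . .
    . X X X X X . . . .
    . . . . . . . . . .
    . . . . . . . . . .

Answer: [[1,2],[2,2],[3,2],[4,2],[5,2]]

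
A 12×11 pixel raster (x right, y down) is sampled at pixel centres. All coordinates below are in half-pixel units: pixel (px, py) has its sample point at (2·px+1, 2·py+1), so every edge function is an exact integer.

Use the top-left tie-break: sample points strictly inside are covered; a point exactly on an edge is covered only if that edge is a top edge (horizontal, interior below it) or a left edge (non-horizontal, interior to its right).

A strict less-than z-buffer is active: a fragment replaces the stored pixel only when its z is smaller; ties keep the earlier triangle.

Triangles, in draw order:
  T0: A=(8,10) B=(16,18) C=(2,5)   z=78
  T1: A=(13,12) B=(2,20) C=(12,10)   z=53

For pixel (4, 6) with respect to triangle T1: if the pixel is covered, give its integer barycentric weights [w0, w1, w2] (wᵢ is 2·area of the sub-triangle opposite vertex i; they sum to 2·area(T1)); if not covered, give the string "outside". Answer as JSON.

T0:
  2·area = 8
  edge (8, 10)→(16, 18): d=(8,8) right/bottom  bias=-1
  edge (16, 18)→(2, 5): d=(-14,-13) top-left  bias=+0
  edge (2, 5)→(8, 10): d=(6,5) right/bottom  bias=-1
    (0,1)@(1, 3): e=[0,15,-7] → ·  [on edge]
    (1,2)@(3, 5): e=[0,13,-5] → ·  [on edge]
    (2,3)@(5, 7): e=[0,11,-3] → ·  [on edge]
    (3,4)@(7, 9): e=[0,9,-1] → ·  [on edge]
    (4,5)@(9, 11): e=[0,7,1] → ·  [on edge]
    (5,6)@(11, 13): e=[0,5,3] → ·  [on edge]
    (6,7)@(13, 15): e=[0,3,5] → ·  [on edge]
    (7,8)@(15, 17): e=[0,1,7] → ·  [on edge]
    (8,9)@(17, 19): e=[0,-1,9] → ·  [on edge]
    (9,10)@(19, 21): e=[0,-3,11] → ·  [on edge]
  covered (0 px):
    · · · · · · · · · · · ·
    · · · · · · · · · · · ·
    · · · · · · · · · · · ·
    · · · · · · · · · · · ·
    · · · · · · · · · · · ·
    · · · · · · · · · · · ·
    · · · · · · · · · · · ·
    · · · · · · · · · · · ·
    · · · · · · · · · · · ·
    · · · · · · · · · · · ·
    · · · · · · · · · · · ·
T1:
  2·area = 30
  edge (13, 12)→(2, 20): d=(-11,8) right/bottom  bias=-1
  edge (2, 20)→(12, 10): d=(10,-10) top-left  bias=+0
  edge (12, 10)→(13, 12): d=(1,2) right/bottom  bias=-1
    (10,0)@(21, 1): e=[57,0,-27] → ·  [on edge]
    (9,1)@(19, 3): e=[51,0,-21] → ·  [on edge]
    (8,2)@(17, 5): e=[45,0,-15] → ·  [on edge]
    (7,3)@(15, 7): e=[39,0,-9] → ·  [on edge]
    (6,4)@(13, 9): e=[33,0,-3] → ·  [on edge]
    (5,5)@(11, 11): e=[27,0,3] → #  [on edge]
    (6,5)@(13, 11): e=[11,20,-1] → ·
    (4,6)@(9, 13): e=[21,0,9] → #  [on edge]
    (6,6)@(13, 13): e=[-11,40,1] → ·
    (3,7)@(7, 15): e=[15,0,15] → #  [on edge]
    (4,7)@(9, 15): e=[-1,20,11] → ·
    (5,7)@(11, 15): e=[-17,40,7] → ·
    (2,8)@(5, 17): e=[9,0,21] → #  [on edge]
    (1,9)@(3, 19): e=[3,0,27] → #  [on edge]
    (0,10)@(1, 21): e=[-3,0,33] → ·  [on edge]
  covered (6 px):
    · · · · · · · · · · · ·
    · · · · · · · · · · · ·
    · · · · · · · · · · · ·
    · · · · · · · · · · · ·
    · · · · · · · · · · · ·
    · · · · · # · · · · · ·
    · · · · # # · · · · · ·
    · · · # · · · · · · · ·
    · · # · · · · · · · · ·
    · # · · · · · · · · · ·
    · · · · · · · · · · · ·

Result: [0,9,21]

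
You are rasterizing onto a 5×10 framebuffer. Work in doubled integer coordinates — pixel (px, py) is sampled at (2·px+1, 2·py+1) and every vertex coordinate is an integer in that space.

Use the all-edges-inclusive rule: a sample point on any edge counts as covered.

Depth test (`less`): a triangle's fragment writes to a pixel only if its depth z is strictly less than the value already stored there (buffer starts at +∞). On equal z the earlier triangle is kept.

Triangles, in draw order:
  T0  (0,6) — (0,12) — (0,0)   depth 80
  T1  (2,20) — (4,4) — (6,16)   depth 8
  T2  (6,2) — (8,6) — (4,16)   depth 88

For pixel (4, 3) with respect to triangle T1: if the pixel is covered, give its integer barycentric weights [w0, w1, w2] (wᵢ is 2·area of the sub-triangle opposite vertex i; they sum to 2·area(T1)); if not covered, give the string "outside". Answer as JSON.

T0:
  degenerate (2·area = 0) — covers nothing
T1:
  2·area = 56
  edge (2, 20)→(4, 4): d=(2,-16) inclusive
  edge (4, 4)→(6, 16): d=(2,12) inclusive
  edge (6, 16)→(2, 20): d=(-4,4) inclusive
    (2,5)@(5, 11): e=[30,2,24] → X
    (3,5)@(7, 11): e=[62,-22,16] → .
    (1,6)@(3, 13): e=[2,30,24] → X
    (3,6)@(7, 13): e=[66,-18,8] → .
    (4,6)@(9, 13): e=[98,-42,0] → .  [on edge]
    (1,7)@(3, 15): e=[6,34,16] → X
    (3,7)@(7, 15): e=[70,-14,0] → .  [on edge]
    (1,8)@(3, 17): e=[10,38,8] → X
    (2,8)@(5, 17): e=[42,14,0] → X  [on edge]
    (3,8)@(7, 17): e=[74,-10,-8] → .
    (1,9)@(3, 19): e=[14,42,0] → X  [on edge]
    (2,9)@(5, 19): e=[46,18,-8] → .
  covered (8 px):
    . . . . .
    . . . . .
    . . . . .
    . . . . .
    . . . . .
    . . X . .
    . X X . .
    . X X . .
    . X X . .
    . X . . .
T2:
  2·area = 36
  edge (6, 2)→(8, 6): d=(2,4) inclusive
  edge (8, 6)→(4, 16): d=(-4,10) inclusive
  edge (4, 16)→(6, 2): d=(2,-14) inclusive
    (3,2)@(7, 5): e=[2,14,20] → X
    (4,2)@(9, 5): e=[-6,-6,48] → .
    (3,3)@(7, 7): e=[6,6,24] → X
    (4,3)@(9, 7): e=[-2,-14,52] → .
    (2,4)@(5, 9): e=[18,18,0] → X  [on edge]
    (3,4)@(7, 9): e=[10,-2,28] → .
    (2,5)@(5, 11): e=[22,10,4] → X
    (3,5)@(7, 11): e=[14,-10,32] → .
    (2,6)@(5, 13): e=[26,2,8] → X
    (3,6)@(7, 13): e=[18,-18,36] → .
    (2,7)@(5, 15): e=[30,-6,12] → .
  covered (5 px):
    . . . . .
    . . . . .
    . . . X .
    . . . X .
    . . X . .
    . . X . .
    . . X . .
    . . . . .
    . . . . .
    . . . . .

Final: "outside"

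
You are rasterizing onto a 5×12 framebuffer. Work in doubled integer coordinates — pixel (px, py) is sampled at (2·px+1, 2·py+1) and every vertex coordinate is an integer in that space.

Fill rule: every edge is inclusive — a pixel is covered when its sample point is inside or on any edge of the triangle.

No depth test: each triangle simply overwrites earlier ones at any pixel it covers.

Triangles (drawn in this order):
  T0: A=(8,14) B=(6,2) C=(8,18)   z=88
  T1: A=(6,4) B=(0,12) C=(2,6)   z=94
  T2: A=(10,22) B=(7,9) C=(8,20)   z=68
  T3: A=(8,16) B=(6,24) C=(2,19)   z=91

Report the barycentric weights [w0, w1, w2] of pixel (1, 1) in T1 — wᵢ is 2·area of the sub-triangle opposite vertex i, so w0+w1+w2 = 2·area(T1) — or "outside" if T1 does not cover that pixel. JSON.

T0:
  2·area = 8  (B↔C swapped to make it positive)
  edge (8, 14)→(8, 18): d=(0,4) inclusive
  edge (8, 18)→(6, 2): d=(-2,-16) inclusive
  edge (6, 2)→(8, 14): d=(2,12) inclusive
    (3,4)@(7, 9): e=[4,2,2] → #
    (4,4)@(9, 9): e=[-4,34,-22] → ·
    (3,5)@(7, 11): e=[4,-2,6] → ·
  covered (1 px):
    · · · · ·
    · · · · ·
    · · · · ·
    · · · · ·
    · · · # ·
    · · · · ·
    · · · · ·
    · · · · ·
    · · · · ·
    · · · · ·
    · · · · ·
    · · · · ·
T1:
  2·area = 20
  edge (6, 4)→(0, 12): d=(-6,8) inclusive
  edge (0, 12)→(2, 6): d=(2,-6) inclusive
  edge (2, 6)→(6, 4): d=(4,-2) inclusive
    (1,1)@(3, 3): e=[30,0,-10] → ·  [on edge]
    (2,2)@(5, 5): e=[2,16,2] → #
    (3,2)@(7, 5): e=[-14,28,6] → ·
    (1,3)@(3, 7): e=[6,8,6] → #
    (2,3)@(5, 7): e=[-10,20,10] → ·
    (0,4)@(1, 9): e=[10,0,10] → #  [on edge]
    (1,4)@(3, 9): e=[-6,12,14] → ·
    (0,5)@(1, 11): e=[-2,4,18] → ·
  covered (3 px):
    · · · · ·
    · · · · ·
    · · # · ·
    · # · · ·
    # · · · ·
    · · · · ·
    · · · · ·
    · · · · ·
    · · · · ·
    · · · · ·
    · · · · ·
    · · · · ·
T2:
  2·area = 20  (B↔C swapped to make it positive)
  edge (10, 22)→(8, 20): d=(-2,-2) inclusive
  edge (8, 20)→(7, 9): d=(-1,-11) inclusive
  edge (7, 9)→(10, 22): d=(3,13) inclusive
    (3,4)@(7, 9): e=[20,0,0] → #  [on edge]
    (4,4)@(9, 9): e=[24,22,-26] → ·
    (3,5)@(7, 11): e=[16,-2,6] → ·
    (0,6)@(1, 13): e=[0,-70,90] → ·  [on edge]
    (1,7)@(3, 15): e=[0,-50,70] → ·  [on edge]
    (2,8)@(5, 17): e=[0,-30,50] → ·  [on edge]
    (3,9)@(7, 19): e=[0,-10,30] → ·  [on edge]
    (4,9)@(9, 19): e=[4,12,4] → #
    (4,10)@(9, 21): e=[0,10,10] → #  [on edge]
    (4,11)@(9, 23): e=[-4,8,16] → ·
  covered (3 px):
    · · · · ·
    · · · · ·
    · · · · ·
    · · · · ·
    · · · # ·
    · · · · ·
    · · · · ·
    · · · · ·
    · · · · ·
    · · · · #
    · · · · #
    · · · · ·
T3:
  2·area = 42
  edge (8, 16)→(6, 24): d=(-2,8) inclusive
  edge (6, 24)→(2, 19): d=(-4,-5) inclusive
  edge (2, 19)→(8, 16): d=(6,-3) inclusive
    (3,8)@(7, 17): e=[6,33,3] → #
    (4,8)@(9, 17): e=[-10,43,9] → ·
    (1,9)@(3, 19): e=[34,5,3] → #
    (2,9)@(5, 19): e=[18,15,9] → #
    (4,9)@(9, 19): e=[-14,35,21] → ·
    (1,10)@(3, 21): e=[30,-3,15] → ·
    (2,10)@(5, 21): e=[14,7,21] → #
    (3,10)@(7, 21): e=[-2,17,27] → ·
    (2,11)@(5, 23): e=[10,-1,33] → ·
  covered (5 px):
    · · · · ·
    · · · · ·
    · · · · ·
    · · · · ·
    · · · · ·
    · · · · ·
    · · · · ·
    · · · · ·
    · · · # ·
    · # # # ·
    · · # · ·
    · · · · ·

Final: "outside"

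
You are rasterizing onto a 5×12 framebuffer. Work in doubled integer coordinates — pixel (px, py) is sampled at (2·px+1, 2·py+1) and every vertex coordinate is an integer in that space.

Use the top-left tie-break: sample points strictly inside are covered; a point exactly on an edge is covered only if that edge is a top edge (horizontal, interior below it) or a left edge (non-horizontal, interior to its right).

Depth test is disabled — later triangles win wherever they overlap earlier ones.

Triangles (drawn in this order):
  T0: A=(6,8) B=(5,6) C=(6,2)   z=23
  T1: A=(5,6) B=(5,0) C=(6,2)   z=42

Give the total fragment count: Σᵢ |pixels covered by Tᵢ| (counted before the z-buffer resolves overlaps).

T0:
  2·area = 6
  edge (6, 8)→(5, 6): d=(-1,-2) top-left  bias=+0
  edge (5, 6)→(6, 2): d=(1,-4) top-left  bias=+0
  edge (6, 2)→(6, 8): d=(0,6) right/bottom  bias=-1
  covered (0 px):
    · · · · ·
    · · · · ·
    · · · · ·
    · · · · ·
    · · · · ·
    · · · · ·
    · · · · ·
    · · · · ·
    · · · · ·
    · · · · ·
    · · · · ·
    · · · · ·
T1:
  2·area = 6
  edge (5, 6)→(5, 0): d=(0,-6) top-left  bias=+0
  edge (5, 0)→(6, 2): d=(1,2) right/bottom  bias=-1
  edge (6, 2)→(5, 6): d=(-1,4) right/bottom  bias=-1
    (2,0)@(5, 1): e=[0,1,5] → #  [on edge]
    (3,0)@(7, 1): e=[12,-3,-3] → ·
    (2,1)@(5, 3): e=[0,3,3] → #  [on edge]
    (3,1)@(7, 3): e=[12,-1,-5] → ·
    (2,2)@(5, 5): e=[0,5,1] → #  [on edge]
    (3,2)@(7, 5): e=[12,1,-7] → ·
    (2,3)@(5, 7): e=[0,7,-1] → ·  [on edge]
    (2,4)@(5, 9): e=[0,9,-3] → ·  [on edge]
    (2,5)@(5, 11): e=[0,11,-5] → ·  [on edge]
    (2,6)@(5, 13): e=[0,13,-7] → ·  [on edge]
    (2,7)@(5, 15): e=[0,15,-9] → ·  [on edge]
    (2,8)@(5, 17): e=[0,17,-11] → ·  [on edge]
    (2,9)@(5, 19): e=[0,19,-13] → ·  [on edge]
    (2,10)@(5, 21): e=[0,21,-15] → ·  [on edge]
    (2,11)@(5, 23): e=[0,23,-17] → ·  [on edge]
  covered (3 px):
    · · # · ·
    · · # · ·
    · · # · ·
    · · · · ·
    · · · · ·
    · · · · ·
    · · · · ·
    · · · · ·
    · · · · ·
    · · · · ·
    · · · · ·
    · · · · ·

Answer: 3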